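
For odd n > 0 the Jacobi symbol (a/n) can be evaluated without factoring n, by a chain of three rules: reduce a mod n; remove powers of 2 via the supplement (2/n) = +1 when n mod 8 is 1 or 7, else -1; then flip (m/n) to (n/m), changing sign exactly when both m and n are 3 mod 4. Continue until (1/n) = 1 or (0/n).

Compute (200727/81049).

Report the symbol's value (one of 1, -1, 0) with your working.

(200727/81049): 200727 mod 81049 = 38629, so (200727/81049) = (38629/81049)
flip (38629/81049) -> (81049/38629): both odd, 38629 mod 4 = 1, 81049 mod 4 = 1, so the flip contributes +1; sign now +1
(81049/38629): 81049 mod 38629 = 3791, so (81049/38629) = (3791/38629)
flip (3791/38629) -> (38629/3791): both odd, 3791 mod 4 = 3, 38629 mod 4 = 1, so the flip contributes +1; sign now +1
(38629/3791): 38629 mod 3791 = 719, so (38629/3791) = (719/3791)
flip (719/3791) -> (3791/719): both odd, 719 mod 4 = 3, 3791 mod 4 = 3, so the flip contributes -1; sign now -1
(3791/719): 3791 mod 719 = 196, so (3791/719) = (196/719)
factor out 2^2: 196 = 2^2·49; with 719 mod 8 = 7, (2/719) = +1; sign now -1; continue with (49/719)
flip (49/719) -> (719/49): both odd, 49 mod 4 = 1, 719 mod 4 = 3, so the flip contributes +1; sign now -1
(719/49): 719 mod 49 = 33, so (719/49) = (33/49)
flip (33/49) -> (49/33): both odd, 33 mod 4 = 1, 49 mod 4 = 1, so the flip contributes +1; sign now -1
(49/33): 49 mod 33 = 16, so (49/33) = (16/33)
factor out 2^4: 16 = 2^4·1; with 33 mod 8 = 1, (2/33) = +1; sign now -1; continue with (1/33)
reached (1/33) = 1, so the symbol is -1

-1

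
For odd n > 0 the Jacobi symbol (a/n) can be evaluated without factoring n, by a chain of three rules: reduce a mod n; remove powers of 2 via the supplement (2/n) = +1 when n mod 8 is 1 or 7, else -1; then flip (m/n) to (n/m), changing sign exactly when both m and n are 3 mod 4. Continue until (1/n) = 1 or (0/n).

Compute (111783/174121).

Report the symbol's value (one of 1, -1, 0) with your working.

reciprocity: (111783/174121) = +1·(174121/111783) since 111783 mod 4 = 3, 174121 mod 4 = 1; sign now +1
(174121/111783) = (62338/111783)   [reduce mod 111783]
62338 = 2^1·31169; (2/111783) = +1 since 111783 mod 8 = 7, so (62338/111783) = (+1)^1·(31169/111783); sign now +1
reciprocity: (31169/111783) = +1·(111783/31169) since 31169 mod 4 = 1, 111783 mod 4 = 3; sign now +1
(111783/31169) = (18276/31169)   [reduce mod 31169]
18276 = 2^2·4569; (2/31169) = +1 since 31169 mod 8 = 1, so (18276/31169) = (+1)^2·(4569/31169); sign now +1
reciprocity: (4569/31169) = +1·(31169/4569) since 4569 mod 4 = 1, 31169 mod 4 = 1; sign now +1
(31169/4569) = (3755/4569)   [reduce mod 4569]
reciprocity: (3755/4569) = +1·(4569/3755) since 3755 mod 4 = 3, 4569 mod 4 = 1; sign now +1
(4569/3755) = (814/3755)   [reduce mod 3755]
814 = 2^1·407; (2/3755) = -1 since 3755 mod 8 = 3, so (814/3755) = (-1)^1·(407/3755); sign now -1
reciprocity: (407/3755) = -1·(3755/407) since 407 mod 4 = 3, 3755 mod 4 = 3; sign now +1
(3755/407) = (92/407)   [reduce mod 407]
92 = 2^2·23; (2/407) = +1 since 407 mod 8 = 7, so (92/407) = (+1)^2·(23/407); sign now +1
reciprocity: (23/407) = -1·(407/23) since 23 mod 4 = 3, 407 mod 4 = 3; sign now -1
(407/23) = (16/23)   [reduce mod 23]
16 = 2^4·1; (2/23) = +1 since 23 mod 8 = 7, so (16/23) = (+1)^4·(1/23); sign now -1
(1/23) = 1; final value = sign = -1

-1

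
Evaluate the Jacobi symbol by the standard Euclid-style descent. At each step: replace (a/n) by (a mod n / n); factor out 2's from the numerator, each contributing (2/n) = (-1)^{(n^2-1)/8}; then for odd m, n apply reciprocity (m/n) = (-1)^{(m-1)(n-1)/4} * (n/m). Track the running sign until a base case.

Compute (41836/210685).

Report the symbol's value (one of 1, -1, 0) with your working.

41836 = 2^2·10459; (2/210685) = -1 since 210685 mod 8 = 5, so (41836/210685) = (-1)^2·(10459/210685); sign now +1
reciprocity: (10459/210685) = +1·(210685/10459) since 10459 mod 4 = 3, 210685 mod 4 = 1; sign now +1
(210685/10459) = (1505/10459)   [reduce mod 10459]
reciprocity: (1505/10459) = +1·(10459/1505) since 1505 mod 4 = 1, 10459 mod 4 = 3; sign now +1
(10459/1505) = (1429/1505)   [reduce mod 1505]
reciprocity: (1429/1505) = +1·(1505/1429) since 1429 mod 4 = 1, 1505 mod 4 = 1; sign now +1
(1505/1429) = (76/1429)   [reduce mod 1429]
76 = 2^2·19; (2/1429) = -1 since 1429 mod 8 = 5, so (76/1429) = (-1)^2·(19/1429); sign now +1
reciprocity: (19/1429) = +1·(1429/19) since 19 mod 4 = 3, 1429 mod 4 = 1; sign now +1
(1429/19) = (4/19)   [reduce mod 19]
4 = 2^2·1; (2/19) = -1 since 19 mod 8 = 3, so (4/19) = (-1)^2·(1/19); sign now +1
(1/19) = 1; final value = sign = +1

1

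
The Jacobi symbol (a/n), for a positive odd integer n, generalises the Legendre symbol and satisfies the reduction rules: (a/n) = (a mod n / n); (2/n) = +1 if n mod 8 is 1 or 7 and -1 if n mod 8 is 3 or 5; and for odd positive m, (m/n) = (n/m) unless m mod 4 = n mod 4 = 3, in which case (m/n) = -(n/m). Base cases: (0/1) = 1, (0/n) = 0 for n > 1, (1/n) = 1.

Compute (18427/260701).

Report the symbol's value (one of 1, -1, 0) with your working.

flip (18427/260701) -> (260701/18427): both odd, 18427 mod 4 = 3, 260701 mod 4 = 1, so the flip contributes +1; sign now +1
(260701/18427): 260701 mod 18427 = 2723, so (260701/18427) = (2723/18427)
flip (2723/18427) -> (18427/2723): both odd, 2723 mod 4 = 3, 18427 mod 4 = 3, so the flip contributes -1; sign now -1
(18427/2723): 18427 mod 2723 = 2089, so (18427/2723) = (2089/2723)
flip (2089/2723) -> (2723/2089): both odd, 2089 mod 4 = 1, 2723 mod 4 = 3, so the flip contributes +1; sign now -1
(2723/2089): 2723 mod 2089 = 634, so (2723/2089) = (634/2089)
factor out 2^1: 634 = 2^1·317; with 2089 mod 8 = 1, (2/2089) = +1; sign now -1; continue with (317/2089)
flip (317/2089) -> (2089/317): both odd, 317 mod 4 = 1, 2089 mod 4 = 1, so the flip contributes +1; sign now -1
(2089/317): 2089 mod 317 = 187, so (2089/317) = (187/317)
flip (187/317) -> (317/187): both odd, 187 mod 4 = 3, 317 mod 4 = 1, so the flip contributes +1; sign now -1
(317/187): 317 mod 187 = 130, so (317/187) = (130/187)
factor out 2^1: 130 = 2^1·65; with 187 mod 8 = 3, (2/187) = -1; sign now +1; continue with (65/187)
flip (65/187) -> (187/65): both odd, 65 mod 4 = 1, 187 mod 4 = 3, so the flip contributes +1; sign now +1
(187/65): 187 mod 65 = 57, so (187/65) = (57/65)
flip (57/65) -> (65/57): both odd, 57 mod 4 = 1, 65 mod 4 = 1, so the flip contributes +1; sign now +1
(65/57): 65 mod 57 = 8, so (65/57) = (8/57)
factor out 2^3: 8 = 2^3·1; with 57 mod 8 = 1, (2/57) = +1; sign now +1; continue with (1/57)
reached (1/57) = 1, so the symbol is +1

1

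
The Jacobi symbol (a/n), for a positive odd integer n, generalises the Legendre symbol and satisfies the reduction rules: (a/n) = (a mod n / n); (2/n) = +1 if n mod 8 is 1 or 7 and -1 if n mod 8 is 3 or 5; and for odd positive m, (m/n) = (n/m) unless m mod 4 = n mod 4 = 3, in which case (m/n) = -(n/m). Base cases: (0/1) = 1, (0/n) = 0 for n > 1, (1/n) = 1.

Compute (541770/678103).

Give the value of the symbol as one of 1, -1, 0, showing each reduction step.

541770 = 2^1·270885; (2/678103) = +1 since 678103 mod 8 = 7, so (541770/678103) = (+1)^1·(270885/678103); sign now +1
reciprocity: (270885/678103) = +1·(678103/270885) since 270885 mod 4 = 1, 678103 mod 4 = 3; sign now +1
(678103/270885) = (136333/270885)   [reduce mod 270885]
reciprocity: (136333/270885) = +1·(270885/136333) since 136333 mod 4 = 1, 270885 mod 4 = 1; sign now +1
(270885/136333) = (134552/136333)   [reduce mod 136333]
134552 = 2^3·16819; (2/136333) = -1 since 136333 mod 8 = 5, so (134552/136333) = (-1)^3·(16819/136333); sign now -1
reciprocity: (16819/136333) = +1·(136333/16819) since 16819 mod 4 = 3, 136333 mod 4 = 1; sign now -1
(136333/16819) = (1781/16819)   [reduce mod 16819]
reciprocity: (1781/16819) = +1·(16819/1781) since 1781 mod 4 = 1, 16819 mod 4 = 3; sign now -1
(16819/1781) = (790/1781)   [reduce mod 1781]
790 = 2^1·395; (2/1781) = -1 since 1781 mod 8 = 5, so (790/1781) = (-1)^1·(395/1781); sign now +1
reciprocity: (395/1781) = +1·(1781/395) since 395 mod 4 = 3, 1781 mod 4 = 1; sign now +1
(1781/395) = (201/395)   [reduce mod 395]
reciprocity: (201/395) = +1·(395/201) since 201 mod 4 = 1, 395 mod 4 = 3; sign now +1
(395/201) = (194/201)   [reduce mod 201]
194 = 2^1·97; (2/201) = +1 since 201 mod 8 = 1, so (194/201) = (+1)^1·(97/201); sign now +1
reciprocity: (97/201) = +1·(201/97) since 97 mod 4 = 1, 201 mod 4 = 1; sign now +1
(201/97) = (7/97)   [reduce mod 97]
reciprocity: (7/97) = +1·(97/7) since 7 mod 4 = 3, 97 mod 4 = 1; sign now +1
(97/7) = (6/7)   [reduce mod 7]
6 = 2^1·3; (2/7) = +1 since 7 mod 8 = 7, so (6/7) = (+1)^1·(3/7); sign now +1
reciprocity: (3/7) = -1·(7/3) since 3 mod 4 = 3, 7 mod 4 = 3; sign now -1
(7/3) = (1/3)   [reduce mod 3]
(1/3) = 1; final value = sign = -1

-1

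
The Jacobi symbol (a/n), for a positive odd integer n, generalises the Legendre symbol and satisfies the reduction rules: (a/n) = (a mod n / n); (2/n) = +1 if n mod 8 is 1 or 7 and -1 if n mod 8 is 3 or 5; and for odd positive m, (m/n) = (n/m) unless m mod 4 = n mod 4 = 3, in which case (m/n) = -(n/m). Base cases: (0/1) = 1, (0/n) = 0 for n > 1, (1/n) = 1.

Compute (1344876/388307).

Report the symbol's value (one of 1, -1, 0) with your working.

-1

(1344876/388307) = (179955/388307)   [reduce mod 388307]
reciprocity: (179955/388307) = -1·(388307/179955) since 179955 mod 4 = 3, 388307 mod 4 = 3; sign now -1
(388307/179955) = (28397/179955)   [reduce mod 179955]
reciprocity: (28397/179955) = +1·(179955/28397) since 28397 mod 4 = 1, 179955 mod 4 = 3; sign now -1
(179955/28397) = (9573/28397)   [reduce mod 28397]
reciprocity: (9573/28397) = +1·(28397/9573) since 9573 mod 4 = 1, 28397 mod 4 = 1; sign now -1
(28397/9573) = (9251/9573)   [reduce mod 9573]
reciprocity: (9251/9573) = +1·(9573/9251) since 9251 mod 4 = 3, 9573 mod 4 = 1; sign now -1
(9573/9251) = (322/9251)   [reduce mod 9251]
322 = 2^1·161; (2/9251) = -1 since 9251 mod 8 = 3, so (322/9251) = (-1)^1·(161/9251); sign now +1
reciprocity: (161/9251) = +1·(9251/161) since 161 mod 4 = 1, 9251 mod 4 = 3; sign now +1
(9251/161) = (74/161)   [reduce mod 161]
74 = 2^1·37; (2/161) = +1 since 161 mod 8 = 1, so (74/161) = (+1)^1·(37/161); sign now +1
reciprocity: (37/161) = +1·(161/37) since 37 mod 4 = 1, 161 mod 4 = 1; sign now +1
(161/37) = (13/37)   [reduce mod 37]
reciprocity: (13/37) = +1·(37/13) since 13 mod 4 = 1, 37 mod 4 = 1; sign now +1
(37/13) = (11/13)   [reduce mod 13]
reciprocity: (11/13) = +1·(13/11) since 11 mod 4 = 3, 13 mod 4 = 1; sign now +1
(13/11) = (2/11)   [reduce mod 11]
2 = 2^1·1; (2/11) = -1 since 11 mod 8 = 3, so (2/11) = (-1)^1·(1/11); sign now -1
(1/11) = 1; final value = sign = -1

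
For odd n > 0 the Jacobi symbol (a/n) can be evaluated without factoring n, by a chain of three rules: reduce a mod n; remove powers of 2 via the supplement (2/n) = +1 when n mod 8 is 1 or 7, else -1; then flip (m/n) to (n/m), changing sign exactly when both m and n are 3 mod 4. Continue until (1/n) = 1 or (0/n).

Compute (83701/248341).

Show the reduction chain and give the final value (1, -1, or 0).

reciprocity: (83701/248341) = +1·(248341/83701) since 83701 mod 4 = 1, 248341 mod 4 = 1; sign now +1
(248341/83701) = (80939/83701)   [reduce mod 83701]
reciprocity: (80939/83701) = +1·(83701/80939) since 80939 mod 4 = 3, 83701 mod 4 = 1; sign now +1
(83701/80939) = (2762/80939)   [reduce mod 80939]
2762 = 2^1·1381; (2/80939) = -1 since 80939 mod 8 = 3, so (2762/80939) = (-1)^1·(1381/80939); sign now -1
reciprocity: (1381/80939) = +1·(80939/1381) since 1381 mod 4 = 1, 80939 mod 4 = 3; sign now -1
(80939/1381) = (841/1381)   [reduce mod 1381]
reciprocity: (841/1381) = +1·(1381/841) since 841 mod 4 = 1, 1381 mod 4 = 1; sign now -1
(1381/841) = (540/841)   [reduce mod 841]
540 = 2^2·135; (2/841) = +1 since 841 mod 8 = 1, so (540/841) = (+1)^2·(135/841); sign now -1
reciprocity: (135/841) = +1·(841/135) since 135 mod 4 = 3, 841 mod 4 = 1; sign now -1
(841/135) = (31/135)   [reduce mod 135]
reciprocity: (31/135) = -1·(135/31) since 31 mod 4 = 3, 135 mod 4 = 3; sign now +1
(135/31) = (11/31)   [reduce mod 31]
reciprocity: (11/31) = -1·(31/11) since 11 mod 4 = 3, 31 mod 4 = 3; sign now -1
(31/11) = (9/11)   [reduce mod 11]
reciprocity: (9/11) = +1·(11/9) since 9 mod 4 = 1, 11 mod 4 = 3; sign now -1
(11/9) = (2/9)   [reduce mod 9]
2 = 2^1·1; (2/9) = +1 since 9 mod 8 = 1, so (2/9) = (+1)^1·(1/9); sign now -1
(1/9) = 1; final value = sign = -1

-1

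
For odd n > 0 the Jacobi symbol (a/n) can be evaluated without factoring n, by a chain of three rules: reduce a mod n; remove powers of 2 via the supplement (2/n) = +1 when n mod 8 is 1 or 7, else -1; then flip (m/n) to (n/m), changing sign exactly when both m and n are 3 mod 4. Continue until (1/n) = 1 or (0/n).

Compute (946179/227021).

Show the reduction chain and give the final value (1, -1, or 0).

(946179/227021) = (38095/227021)   [reduce mod 227021]
reciprocity: (38095/227021) = +1·(227021/38095) since 38095 mod 4 = 3, 227021 mod 4 = 1; sign now +1
(227021/38095) = (36546/38095)   [reduce mod 38095]
36546 = 2^1·18273; (2/38095) = +1 since 38095 mod 8 = 7, so (36546/38095) = (+1)^1·(18273/38095); sign now +1
reciprocity: (18273/38095) = +1·(38095/18273) since 18273 mod 4 = 1, 38095 mod 4 = 3; sign now +1
(38095/18273) = (1549/18273)   [reduce mod 18273]
reciprocity: (1549/18273) = +1·(18273/1549) since 1549 mod 4 = 1, 18273 mod 4 = 1; sign now +1
(18273/1549) = (1234/1549)   [reduce mod 1549]
1234 = 2^1·617; (2/1549) = -1 since 1549 mod 8 = 5, so (1234/1549) = (-1)^1·(617/1549); sign now -1
reciprocity: (617/1549) = +1·(1549/617) since 617 mod 4 = 1, 1549 mod 4 = 1; sign now -1
(1549/617) = (315/617)   [reduce mod 617]
reciprocity: (315/617) = +1·(617/315) since 315 mod 4 = 3, 617 mod 4 = 1; sign now -1
(617/315) = (302/315)   [reduce mod 315]
302 = 2^1·151; (2/315) = -1 since 315 mod 8 = 3, so (302/315) = (-1)^1·(151/315); sign now +1
reciprocity: (151/315) = -1·(315/151) since 151 mod 4 = 3, 315 mod 4 = 3; sign now -1
(315/151) = (13/151)   [reduce mod 151]
reciprocity: (13/151) = +1·(151/13) since 13 mod 4 = 1, 151 mod 4 = 3; sign now -1
(151/13) = (8/13)   [reduce mod 13]
8 = 2^3·1; (2/13) = -1 since 13 mod 8 = 5, so (8/13) = (-1)^3·(1/13); sign now +1
(1/13) = 1; final value = sign = +1

1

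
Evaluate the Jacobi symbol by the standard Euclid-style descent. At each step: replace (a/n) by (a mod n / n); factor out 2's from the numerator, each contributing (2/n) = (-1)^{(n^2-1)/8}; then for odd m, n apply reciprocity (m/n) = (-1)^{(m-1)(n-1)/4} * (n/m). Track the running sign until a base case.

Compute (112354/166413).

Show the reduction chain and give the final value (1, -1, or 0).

1

factor out 2^1: 112354 = 2^1·56177; with 166413 mod 8 = 5, (2/166413) = -1; sign now -1; continue with (56177/166413)
flip (56177/166413) -> (166413/56177): both odd, 56177 mod 4 = 1, 166413 mod 4 = 1, so the flip contributes +1; sign now -1
(166413/56177): 166413 mod 56177 = 54059, so (166413/56177) = (54059/56177)
flip (54059/56177) -> (56177/54059): both odd, 54059 mod 4 = 3, 56177 mod 4 = 1, so the flip contributes +1; sign now -1
(56177/54059): 56177 mod 54059 = 2118, so (56177/54059) = (2118/54059)
factor out 2^1: 2118 = 2^1·1059; with 54059 mod 8 = 3, (2/54059) = -1; sign now +1; continue with (1059/54059)
flip (1059/54059) -> (54059/1059): both odd, 1059 mod 4 = 3, 54059 mod 4 = 3, so the flip contributes -1; sign now -1
(54059/1059): 54059 mod 1059 = 50, so (54059/1059) = (50/1059)
factor out 2^1: 50 = 2^1·25; with 1059 mod 8 = 3, (2/1059) = -1; sign now +1; continue with (25/1059)
flip (25/1059) -> (1059/25): both odd, 25 mod 4 = 1, 1059 mod 4 = 3, so the flip contributes +1; sign now +1
(1059/25): 1059 mod 25 = 9, so (1059/25) = (9/25)
flip (9/25) -> (25/9): both odd, 9 mod 4 = 1, 25 mod 4 = 1, so the flip contributes +1; sign now +1
(25/9): 25 mod 9 = 7, so (25/9) = (7/9)
flip (7/9) -> (9/7): both odd, 7 mod 4 = 3, 9 mod 4 = 1, so the flip contributes +1; sign now +1
(9/7): 9 mod 7 = 2, so (9/7) = (2/7)
factor out 2^1: 2 = 2^1·1; with 7 mod 8 = 7, (2/7) = +1; sign now +1; continue with (1/7)
reached (1/7) = 1, so the symbol is +1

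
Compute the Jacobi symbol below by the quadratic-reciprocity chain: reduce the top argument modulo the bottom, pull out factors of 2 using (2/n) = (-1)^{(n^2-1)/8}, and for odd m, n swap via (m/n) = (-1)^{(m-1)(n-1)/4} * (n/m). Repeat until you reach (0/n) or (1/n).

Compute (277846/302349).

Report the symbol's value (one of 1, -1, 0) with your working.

1

277846 = 2^1·138923; (2/302349) = -1 since 302349 mod 8 = 5, so (277846/302349) = (-1)^1·(138923/302349); sign now -1
reciprocity: (138923/302349) = +1·(302349/138923) since 138923 mod 4 = 3, 302349 mod 4 = 1; sign now -1
(302349/138923) = (24503/138923)   [reduce mod 138923]
reciprocity: (24503/138923) = -1·(138923/24503) since 24503 mod 4 = 3, 138923 mod 4 = 3; sign now +1
(138923/24503) = (16408/24503)   [reduce mod 24503]
16408 = 2^3·2051; (2/24503) = +1 since 24503 mod 8 = 7, so (16408/24503) = (+1)^3·(2051/24503); sign now +1
reciprocity: (2051/24503) = -1·(24503/2051) since 2051 mod 4 = 3, 24503 mod 4 = 3; sign now -1
(24503/2051) = (1942/2051)   [reduce mod 2051]
1942 = 2^1·971; (2/2051) = -1 since 2051 mod 8 = 3, so (1942/2051) = (-1)^1·(971/2051); sign now +1
reciprocity: (971/2051) = -1·(2051/971) since 971 mod 4 = 3, 2051 mod 4 = 3; sign now -1
(2051/971) = (109/971)   [reduce mod 971]
reciprocity: (109/971) = +1·(971/109) since 109 mod 4 = 1, 971 mod 4 = 3; sign now -1
(971/109) = (99/109)   [reduce mod 109]
reciprocity: (99/109) = +1·(109/99) since 99 mod 4 = 3, 109 mod 4 = 1; sign now -1
(109/99) = (10/99)   [reduce mod 99]
10 = 2^1·5; (2/99) = -1 since 99 mod 8 = 3, so (10/99) = (-1)^1·(5/99); sign now +1
reciprocity: (5/99) = +1·(99/5) since 5 mod 4 = 1, 99 mod 4 = 3; sign now +1
(99/5) = (4/5)   [reduce mod 5]
4 = 2^2·1; (2/5) = -1 since 5 mod 8 = 5, so (4/5) = (-1)^2·(1/5); sign now +1
(1/5) = 1; final value = sign = +1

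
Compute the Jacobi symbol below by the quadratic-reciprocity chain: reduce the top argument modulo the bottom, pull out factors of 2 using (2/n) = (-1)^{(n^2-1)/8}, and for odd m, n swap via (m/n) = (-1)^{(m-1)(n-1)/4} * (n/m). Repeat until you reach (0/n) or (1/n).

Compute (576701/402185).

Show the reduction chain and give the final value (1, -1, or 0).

(576701/402185): 576701 mod 402185 = 174516, so (576701/402185) = (174516/402185)
factor out 2^2: 174516 = 2^2·43629; with 402185 mod 8 = 1, (2/402185) = +1; sign now +1; continue with (43629/402185)
flip (43629/402185) -> (402185/43629): both odd, 43629 mod 4 = 1, 402185 mod 4 = 1, so the flip contributes +1; sign now +1
(402185/43629): 402185 mod 43629 = 9524, so (402185/43629) = (9524/43629)
factor out 2^2: 9524 = 2^2·2381; with 43629 mod 8 = 5, (2/43629) = -1; sign now +1; continue with (2381/43629)
flip (2381/43629) -> (43629/2381): both odd, 2381 mod 4 = 1, 43629 mod 4 = 1, so the flip contributes +1; sign now +1
(43629/2381): 43629 mod 2381 = 771, so (43629/2381) = (771/2381)
flip (771/2381) -> (2381/771): both odd, 771 mod 4 = 3, 2381 mod 4 = 1, so the flip contributes +1; sign now +1
(2381/771): 2381 mod 771 = 68, so (2381/771) = (68/771)
factor out 2^2: 68 = 2^2·17; with 771 mod 8 = 3, (2/771) = -1; sign now +1; continue with (17/771)
flip (17/771) -> (771/17): both odd, 17 mod 4 = 1, 771 mod 4 = 3, so the flip contributes +1; sign now +1
(771/17): 771 mod 17 = 6, so (771/17) = (6/17)
factor out 2^1: 6 = 2^1·3; with 17 mod 8 = 1, (2/17) = +1; sign now +1; continue with (3/17)
flip (3/17) -> (17/3): both odd, 3 mod 4 = 3, 17 mod 4 = 1, so the flip contributes +1; sign now +1
(17/3): 17 mod 3 = 2, so (17/3) = (2/3)
factor out 2^1: 2 = 2^1·1; with 3 mod 8 = 3, (2/3) = -1; sign now -1; continue with (1/3)
reached (1/3) = 1, so the symbol is -1

-1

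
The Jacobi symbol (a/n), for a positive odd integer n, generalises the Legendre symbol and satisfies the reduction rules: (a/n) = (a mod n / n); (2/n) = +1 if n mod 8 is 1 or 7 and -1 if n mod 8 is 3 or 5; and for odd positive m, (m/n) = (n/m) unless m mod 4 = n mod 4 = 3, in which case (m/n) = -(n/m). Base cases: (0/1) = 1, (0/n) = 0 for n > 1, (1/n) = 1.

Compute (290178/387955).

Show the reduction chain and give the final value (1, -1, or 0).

-1

290178 = 2^1·145089; (2/387955) = -1 since 387955 mod 8 = 3, so (290178/387955) = (-1)^1·(145089/387955); sign now -1
reciprocity: (145089/387955) = +1·(387955/145089) since 145089 mod 4 = 1, 387955 mod 4 = 3; sign now -1
(387955/145089) = (97777/145089)   [reduce mod 145089]
reciprocity: (97777/145089) = +1·(145089/97777) since 97777 mod 4 = 1, 145089 mod 4 = 1; sign now -1
(145089/97777) = (47312/97777)   [reduce mod 97777]
47312 = 2^4·2957; (2/97777) = +1 since 97777 mod 8 = 1, so (47312/97777) = (+1)^4·(2957/97777); sign now -1
reciprocity: (2957/97777) = +1·(97777/2957) since 2957 mod 4 = 1, 97777 mod 4 = 1; sign now -1
(97777/2957) = (196/2957)   [reduce mod 2957]
196 = 2^2·49; (2/2957) = -1 since 2957 mod 8 = 5, so (196/2957) = (-1)^2·(49/2957); sign now -1
reciprocity: (49/2957) = +1·(2957/49) since 49 mod 4 = 1, 2957 mod 4 = 1; sign now -1
(2957/49) = (17/49)   [reduce mod 49]
reciprocity: (17/49) = +1·(49/17) since 17 mod 4 = 1, 49 mod 4 = 1; sign now -1
(49/17) = (15/17)   [reduce mod 17]
reciprocity: (15/17) = +1·(17/15) since 15 mod 4 = 3, 17 mod 4 = 1; sign now -1
(17/15) = (2/15)   [reduce mod 15]
2 = 2^1·1; (2/15) = +1 since 15 mod 8 = 7, so (2/15) = (+1)^1·(1/15); sign now -1
(1/15) = 1; final value = sign = -1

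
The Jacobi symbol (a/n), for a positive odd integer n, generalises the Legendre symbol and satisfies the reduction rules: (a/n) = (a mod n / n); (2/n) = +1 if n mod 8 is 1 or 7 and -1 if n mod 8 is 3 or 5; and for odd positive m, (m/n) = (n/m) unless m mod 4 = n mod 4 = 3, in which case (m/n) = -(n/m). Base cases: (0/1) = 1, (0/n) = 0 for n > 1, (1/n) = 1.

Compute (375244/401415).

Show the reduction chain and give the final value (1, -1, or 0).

-1

375244 = 2^2·93811; (2/401415) = +1 since 401415 mod 8 = 7, so (375244/401415) = (+1)^2·(93811/401415); sign now +1
reciprocity: (93811/401415) = -1·(401415/93811) since 93811 mod 4 = 3, 401415 mod 4 = 3; sign now -1
(401415/93811) = (26171/93811)   [reduce mod 93811]
reciprocity: (26171/93811) = -1·(93811/26171) since 26171 mod 4 = 3, 93811 mod 4 = 3; sign now +1
(93811/26171) = (15298/26171)   [reduce mod 26171]
15298 = 2^1·7649; (2/26171) = -1 since 26171 mod 8 = 3, so (15298/26171) = (-1)^1·(7649/26171); sign now -1
reciprocity: (7649/26171) = +1·(26171/7649) since 7649 mod 4 = 1, 26171 mod 4 = 3; sign now -1
(26171/7649) = (3224/7649)   [reduce mod 7649]
3224 = 2^3·403; (2/7649) = +1 since 7649 mod 8 = 1, so (3224/7649) = (+1)^3·(403/7649); sign now -1
reciprocity: (403/7649) = +1·(7649/403) since 403 mod 4 = 3, 7649 mod 4 = 1; sign now -1
(7649/403) = (395/403)   [reduce mod 403]
reciprocity: (395/403) = -1·(403/395) since 395 mod 4 = 3, 403 mod 4 = 3; sign now +1
(403/395) = (8/395)   [reduce mod 395]
8 = 2^3·1; (2/395) = -1 since 395 mod 8 = 3, so (8/395) = (-1)^3·(1/395); sign now -1
(1/395) = 1; final value = sign = -1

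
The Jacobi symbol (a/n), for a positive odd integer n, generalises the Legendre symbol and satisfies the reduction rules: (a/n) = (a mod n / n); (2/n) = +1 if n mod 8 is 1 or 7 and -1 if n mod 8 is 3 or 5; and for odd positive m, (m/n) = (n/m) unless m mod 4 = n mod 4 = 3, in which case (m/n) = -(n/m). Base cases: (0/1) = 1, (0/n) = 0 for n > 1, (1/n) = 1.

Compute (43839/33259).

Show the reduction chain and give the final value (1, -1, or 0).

1

(43839/33259) = (10580/33259)   [reduce mod 33259]
10580 = 2^2·2645; (2/33259) = -1 since 33259 mod 8 = 3, so (10580/33259) = (-1)^2·(2645/33259); sign now +1
reciprocity: (2645/33259) = +1·(33259/2645) since 2645 mod 4 = 1, 33259 mod 4 = 3; sign now +1
(33259/2645) = (1519/2645)   [reduce mod 2645]
reciprocity: (1519/2645) = +1·(2645/1519) since 1519 mod 4 = 3, 2645 mod 4 = 1; sign now +1
(2645/1519) = (1126/1519)   [reduce mod 1519]
1126 = 2^1·563; (2/1519) = +1 since 1519 mod 8 = 7, so (1126/1519) = (+1)^1·(563/1519); sign now +1
reciprocity: (563/1519) = -1·(1519/563) since 563 mod 4 = 3, 1519 mod 4 = 3; sign now -1
(1519/563) = (393/563)   [reduce mod 563]
reciprocity: (393/563) = +1·(563/393) since 393 mod 4 = 1, 563 mod 4 = 3; sign now -1
(563/393) = (170/393)   [reduce mod 393]
170 = 2^1·85; (2/393) = +1 since 393 mod 8 = 1, so (170/393) = (+1)^1·(85/393); sign now -1
reciprocity: (85/393) = +1·(393/85) since 85 mod 4 = 1, 393 mod 4 = 1; sign now -1
(393/85) = (53/85)   [reduce mod 85]
reciprocity: (53/85) = +1·(85/53) since 53 mod 4 = 1, 85 mod 4 = 1; sign now -1
(85/53) = (32/53)   [reduce mod 53]
32 = 2^5·1; (2/53) = -1 since 53 mod 8 = 5, so (32/53) = (-1)^5·(1/53); sign now +1
(1/53) = 1; final value = sign = +1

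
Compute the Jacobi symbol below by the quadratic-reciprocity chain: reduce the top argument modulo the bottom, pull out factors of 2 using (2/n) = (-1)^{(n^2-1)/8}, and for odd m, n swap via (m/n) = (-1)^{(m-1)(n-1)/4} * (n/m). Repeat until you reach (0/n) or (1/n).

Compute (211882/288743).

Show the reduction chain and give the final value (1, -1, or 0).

211882 = 2^1·105941; (2/288743) = +1 since 288743 mod 8 = 7, so (211882/288743) = (+1)^1·(105941/288743); sign now +1
reciprocity: (105941/288743) = +1·(288743/105941) since 105941 mod 4 = 1, 288743 mod 4 = 3; sign now +1
(288743/105941) = (76861/105941)   [reduce mod 105941]
reciprocity: (76861/105941) = +1·(105941/76861) since 76861 mod 4 = 1, 105941 mod 4 = 1; sign now +1
(105941/76861) = (29080/76861)   [reduce mod 76861]
29080 = 2^3·3635; (2/76861) = -1 since 76861 mod 8 = 5, so (29080/76861) = (-1)^3·(3635/76861); sign now -1
reciprocity: (3635/76861) = +1·(76861/3635) since 3635 mod 4 = 3, 76861 mod 4 = 1; sign now -1
(76861/3635) = (526/3635)   [reduce mod 3635]
526 = 2^1·263; (2/3635) = -1 since 3635 mod 8 = 3, so (526/3635) = (-1)^1·(263/3635); sign now +1
reciprocity: (263/3635) = -1·(3635/263) since 263 mod 4 = 3, 3635 mod 4 = 3; sign now -1
(3635/263) = (216/263)   [reduce mod 263]
216 = 2^3·27; (2/263) = +1 since 263 mod 8 = 7, so (216/263) = (+1)^3·(27/263); sign now -1
reciprocity: (27/263) = -1·(263/27) since 27 mod 4 = 3, 263 mod 4 = 3; sign now +1
(263/27) = (20/27)   [reduce mod 27]
20 = 2^2·5; (2/27) = -1 since 27 mod 8 = 3, so (20/27) = (-1)^2·(5/27); sign now +1
reciprocity: (5/27) = +1·(27/5) since 5 mod 4 = 1, 27 mod 4 = 3; sign now +1
(27/5) = (2/5)   [reduce mod 5]
2 = 2^1·1; (2/5) = -1 since 5 mod 8 = 5, so (2/5) = (-1)^1·(1/5); sign now -1
(1/5) = 1; final value = sign = -1

-1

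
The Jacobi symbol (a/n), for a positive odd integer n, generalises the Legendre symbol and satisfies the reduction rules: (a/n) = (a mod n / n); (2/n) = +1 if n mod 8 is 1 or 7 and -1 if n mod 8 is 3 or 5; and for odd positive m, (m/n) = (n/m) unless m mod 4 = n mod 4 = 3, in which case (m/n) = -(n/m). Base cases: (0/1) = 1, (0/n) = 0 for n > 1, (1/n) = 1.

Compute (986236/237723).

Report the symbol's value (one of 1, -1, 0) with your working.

1

(986236/237723): 986236 mod 237723 = 35344, so (986236/237723) = (35344/237723)
factor out 2^4: 35344 = 2^4·2209; with 237723 mod 8 = 3, (2/237723) = -1; sign now +1; continue with (2209/237723)
flip (2209/237723) -> (237723/2209): both odd, 2209 mod 4 = 1, 237723 mod 4 = 3, so the flip contributes +1; sign now +1
(237723/2209): 237723 mod 2209 = 1360, so (237723/2209) = (1360/2209)
factor out 2^4: 1360 = 2^4·85; with 2209 mod 8 = 1, (2/2209) = +1; sign now +1; continue with (85/2209)
flip (85/2209) -> (2209/85): both odd, 85 mod 4 = 1, 2209 mod 4 = 1, so the flip contributes +1; sign now +1
(2209/85): 2209 mod 85 = 84, so (2209/85) = (84/85)
factor out 2^2: 84 = 2^2·21; with 85 mod 8 = 5, (2/85) = -1; sign now +1; continue with (21/85)
flip (21/85) -> (85/21): both odd, 21 mod 4 = 1, 85 mod 4 = 1, so the flip contributes +1; sign now +1
(85/21): 85 mod 21 = 1, so (85/21) = (1/21)
reached (1/21) = 1, so the symbol is +1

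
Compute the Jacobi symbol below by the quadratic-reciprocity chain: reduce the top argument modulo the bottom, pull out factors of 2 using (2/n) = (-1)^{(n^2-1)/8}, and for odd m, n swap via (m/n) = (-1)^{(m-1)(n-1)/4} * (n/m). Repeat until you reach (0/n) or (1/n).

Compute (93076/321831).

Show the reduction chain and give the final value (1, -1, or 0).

-1

93076 = 2^2·23269; (2/321831) = +1 since 321831 mod 8 = 7, so (93076/321831) = (+1)^2·(23269/321831); sign now +1
reciprocity: (23269/321831) = +1·(321831/23269) since 23269 mod 4 = 1, 321831 mod 4 = 3; sign now +1
(321831/23269) = (19334/23269)   [reduce mod 23269]
19334 = 2^1·9667; (2/23269) = -1 since 23269 mod 8 = 5, so (19334/23269) = (-1)^1·(9667/23269); sign now -1
reciprocity: (9667/23269) = +1·(23269/9667) since 9667 mod 4 = 3, 23269 mod 4 = 1; sign now -1
(23269/9667) = (3935/9667)   [reduce mod 9667]
reciprocity: (3935/9667) = -1·(9667/3935) since 3935 mod 4 = 3, 9667 mod 4 = 3; sign now +1
(9667/3935) = (1797/3935)   [reduce mod 3935]
reciprocity: (1797/3935) = +1·(3935/1797) since 1797 mod 4 = 1, 3935 mod 4 = 3; sign now +1
(3935/1797) = (341/1797)   [reduce mod 1797]
reciprocity: (341/1797) = +1·(1797/341) since 341 mod 4 = 1, 1797 mod 4 = 1; sign now +1
(1797/341) = (92/341)   [reduce mod 341]
92 = 2^2·23; (2/341) = -1 since 341 mod 8 = 5, so (92/341) = (-1)^2·(23/341); sign now +1
reciprocity: (23/341) = +1·(341/23) since 23 mod 4 = 3, 341 mod 4 = 1; sign now +1
(341/23) = (19/23)   [reduce mod 23]
reciprocity: (19/23) = -1·(23/19) since 19 mod 4 = 3, 23 mod 4 = 3; sign now -1
(23/19) = (4/19)   [reduce mod 19]
4 = 2^2·1; (2/19) = -1 since 19 mod 8 = 3, so (4/19) = (-1)^2·(1/19); sign now -1
(1/19) = 1; final value = sign = -1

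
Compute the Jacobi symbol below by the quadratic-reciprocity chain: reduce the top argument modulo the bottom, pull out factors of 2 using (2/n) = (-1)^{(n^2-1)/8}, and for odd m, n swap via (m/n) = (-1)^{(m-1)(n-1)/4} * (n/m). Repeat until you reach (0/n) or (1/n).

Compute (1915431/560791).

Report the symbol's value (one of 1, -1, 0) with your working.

0

(1915431/560791): 1915431 mod 560791 = 233058, so (1915431/560791) = (233058/560791)
factor out 2^1: 233058 = 2^1·116529; with 560791 mod 8 = 7, (2/560791) = +1; sign now +1; continue with (116529/560791)
flip (116529/560791) -> (560791/116529): both odd, 116529 mod 4 = 1, 560791 mod 4 = 3, so the flip contributes +1; sign now +1
(560791/116529): 560791 mod 116529 = 94675, so (560791/116529) = (94675/116529)
flip (94675/116529) -> (116529/94675): both odd, 94675 mod 4 = 3, 116529 mod 4 = 1, so the flip contributes +1; sign now +1
(116529/94675): 116529 mod 94675 = 21854, so (116529/94675) = (21854/94675)
factor out 2^1: 21854 = 2^1·10927; with 94675 mod 8 = 3, (2/94675) = -1; sign now -1; continue with (10927/94675)
flip (10927/94675) -> (94675/10927): both odd, 10927 mod 4 = 3, 94675 mod 4 = 3, so the flip contributes -1; sign now +1
(94675/10927): 94675 mod 10927 = 7259, so (94675/10927) = (7259/10927)
flip (7259/10927) -> (10927/7259): both odd, 7259 mod 4 = 3, 10927 mod 4 = 3, so the flip contributes -1; sign now -1
(10927/7259): 10927 mod 7259 = 3668, so (10927/7259) = (3668/7259)
factor out 2^2: 3668 = 2^2·917; with 7259 mod 8 = 3, (2/7259) = -1; sign now -1; continue with (917/7259)
flip (917/7259) -> (7259/917): both odd, 917 mod 4 = 1, 7259 mod 4 = 3, so the flip contributes +1; sign now -1
(7259/917): 7259 mod 917 = 840, so (7259/917) = (840/917)
factor out 2^3: 840 = 2^3·105; with 917 mod 8 = 5, (2/917) = -1; sign now +1; continue with (105/917)
flip (105/917) -> (917/105): both odd, 105 mod 4 = 1, 917 mod 4 = 1, so the flip contributes +1; sign now +1
(917/105): 917 mod 105 = 77, so (917/105) = (77/105)
flip (77/105) -> (105/77): both odd, 77 mod 4 = 1, 105 mod 4 = 1, so the flip contributes +1; sign now +1
(105/77): 105 mod 77 = 28, so (105/77) = (28/77)
factor out 2^2: 28 = 2^2·7; with 77 mod 8 = 5, (2/77) = -1; sign now +1; continue with (7/77)
flip (7/77) -> (77/7): both odd, 7 mod 4 = 3, 77 mod 4 = 1, so the flip contributes +1; sign now +1
(77/7): 77 mod 7 = 0, so (77/7) = (0/7)
reached (0/7); gcd(a, n) > 1, so (0/7) = 0 and the symbol is 0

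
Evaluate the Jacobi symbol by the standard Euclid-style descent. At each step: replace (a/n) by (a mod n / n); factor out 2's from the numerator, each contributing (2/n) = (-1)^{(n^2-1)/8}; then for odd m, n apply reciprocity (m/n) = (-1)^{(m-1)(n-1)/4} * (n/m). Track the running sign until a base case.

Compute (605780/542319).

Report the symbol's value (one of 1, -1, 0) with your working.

(605780/542319): 605780 mod 542319 = 63461, so (605780/542319) = (63461/542319)
flip (63461/542319) -> (542319/63461): both odd, 63461 mod 4 = 1, 542319 mod 4 = 3, so the flip contributes +1; sign now +1
(542319/63461): 542319 mod 63461 = 34631, so (542319/63461) = (34631/63461)
flip (34631/63461) -> (63461/34631): both odd, 34631 mod 4 = 3, 63461 mod 4 = 1, so the flip contributes +1; sign now +1
(63461/34631): 63461 mod 34631 = 28830, so (63461/34631) = (28830/34631)
factor out 2^1: 28830 = 2^1·14415; with 34631 mod 8 = 7, (2/34631) = +1; sign now +1; continue with (14415/34631)
flip (14415/34631) -> (34631/14415): both odd, 14415 mod 4 = 3, 34631 mod 4 = 3, so the flip contributes -1; sign now -1
(34631/14415): 34631 mod 14415 = 5801, so (34631/14415) = (5801/14415)
flip (5801/14415) -> (14415/5801): both odd, 5801 mod 4 = 1, 14415 mod 4 = 3, so the flip contributes +1; sign now -1
(14415/5801): 14415 mod 5801 = 2813, so (14415/5801) = (2813/5801)
flip (2813/5801) -> (5801/2813): both odd, 2813 mod 4 = 1, 5801 mod 4 = 1, so the flip contributes +1; sign now -1
(5801/2813): 5801 mod 2813 = 175, so (5801/2813) = (175/2813)
flip (175/2813) -> (2813/175): both odd, 175 mod 4 = 3, 2813 mod 4 = 1, so the flip contributes +1; sign now -1
(2813/175): 2813 mod 175 = 13, so (2813/175) = (13/175)
flip (13/175) -> (175/13): both odd, 13 mod 4 = 1, 175 mod 4 = 3, so the flip contributes +1; sign now -1
(175/13): 175 mod 13 = 6, so (175/13) = (6/13)
factor out 2^1: 6 = 2^1·3; with 13 mod 8 = 5, (2/13) = -1; sign now +1; continue with (3/13)
flip (3/13) -> (13/3): both odd, 3 mod 4 = 3, 13 mod 4 = 1, so the flip contributes +1; sign now +1
(13/3): 13 mod 3 = 1, so (13/3) = (1/3)
reached (1/3) = 1, so the symbol is +1

1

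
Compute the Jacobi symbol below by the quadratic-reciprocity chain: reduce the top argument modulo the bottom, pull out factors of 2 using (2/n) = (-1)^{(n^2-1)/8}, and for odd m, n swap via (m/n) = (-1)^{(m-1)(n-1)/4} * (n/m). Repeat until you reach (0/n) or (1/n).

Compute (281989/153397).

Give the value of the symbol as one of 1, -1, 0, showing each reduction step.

-1

(281989/153397) = (128592/153397)   [reduce mod 153397]
128592 = 2^4·8037; (2/153397) = -1 since 153397 mod 8 = 5, so (128592/153397) = (-1)^4·(8037/153397); sign now +1
reciprocity: (8037/153397) = +1·(153397/8037) since 8037 mod 4 = 1, 153397 mod 4 = 1; sign now +1
(153397/8037) = (694/8037)   [reduce mod 8037]
694 = 2^1·347; (2/8037) = -1 since 8037 mod 8 = 5, so (694/8037) = (-1)^1·(347/8037); sign now -1
reciprocity: (347/8037) = +1·(8037/347) since 347 mod 4 = 3, 8037 mod 4 = 1; sign now -1
(8037/347) = (56/347)   [reduce mod 347]
56 = 2^3·7; (2/347) = -1 since 347 mod 8 = 3, so (56/347) = (-1)^3·(7/347); sign now +1
reciprocity: (7/347) = -1·(347/7) since 7 mod 4 = 3, 347 mod 4 = 3; sign now -1
(347/7) = (4/7)   [reduce mod 7]
4 = 2^2·1; (2/7) = +1 since 7 mod 8 = 7, so (4/7) = (+1)^2·(1/7); sign now -1
(1/7) = 1; final value = sign = -1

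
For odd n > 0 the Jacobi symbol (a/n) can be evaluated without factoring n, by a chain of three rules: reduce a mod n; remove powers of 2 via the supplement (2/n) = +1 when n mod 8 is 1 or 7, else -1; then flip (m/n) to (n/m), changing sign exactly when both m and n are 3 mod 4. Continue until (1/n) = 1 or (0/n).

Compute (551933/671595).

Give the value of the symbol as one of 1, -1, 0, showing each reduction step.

reciprocity: (551933/671595) = +1·(671595/551933) since 551933 mod 4 = 1, 671595 mod 4 = 3; sign now +1
(671595/551933) = (119662/551933)   [reduce mod 551933]
119662 = 2^1·59831; (2/551933) = -1 since 551933 mod 8 = 5, so (119662/551933) = (-1)^1·(59831/551933); sign now -1
reciprocity: (59831/551933) = +1·(551933/59831) since 59831 mod 4 = 3, 551933 mod 4 = 1; sign now -1
(551933/59831) = (13454/59831)   [reduce mod 59831]
13454 = 2^1·6727; (2/59831) = +1 since 59831 mod 8 = 7, so (13454/59831) = (+1)^1·(6727/59831); sign now -1
reciprocity: (6727/59831) = -1·(59831/6727) since 6727 mod 4 = 3, 59831 mod 4 = 3; sign now +1
(59831/6727) = (6015/6727)   [reduce mod 6727]
reciprocity: (6015/6727) = -1·(6727/6015) since 6015 mod 4 = 3, 6727 mod 4 = 3; sign now -1
(6727/6015) = (712/6015)   [reduce mod 6015]
712 = 2^3·89; (2/6015) = +1 since 6015 mod 8 = 7, so (712/6015) = (+1)^3·(89/6015); sign now -1
reciprocity: (89/6015) = +1·(6015/89) since 89 mod 4 = 1, 6015 mod 4 = 3; sign now -1
(6015/89) = (52/89)   [reduce mod 89]
52 = 2^2·13; (2/89) = +1 since 89 mod 8 = 1, so (52/89) = (+1)^2·(13/89); sign now -1
reciprocity: (13/89) = +1·(89/13) since 13 mod 4 = 1, 89 mod 4 = 1; sign now -1
(89/13) = (11/13)   [reduce mod 13]
reciprocity: (11/13) = +1·(13/11) since 11 mod 4 = 3, 13 mod 4 = 1; sign now -1
(13/11) = (2/11)   [reduce mod 11]
2 = 2^1·1; (2/11) = -1 since 11 mod 8 = 3, so (2/11) = (-1)^1·(1/11); sign now +1
(1/11) = 1; final value = sign = +1

1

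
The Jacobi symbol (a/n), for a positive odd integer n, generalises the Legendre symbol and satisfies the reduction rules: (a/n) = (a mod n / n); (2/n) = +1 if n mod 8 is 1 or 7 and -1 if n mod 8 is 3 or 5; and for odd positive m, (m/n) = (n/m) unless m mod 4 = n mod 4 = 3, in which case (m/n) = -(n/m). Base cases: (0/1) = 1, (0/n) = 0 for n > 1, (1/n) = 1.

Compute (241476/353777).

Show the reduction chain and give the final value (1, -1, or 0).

241476 = 2^2·60369; (2/353777) = +1 since 353777 mod 8 = 1, so (241476/353777) = (+1)^2·(60369/353777); sign now +1
reciprocity: (60369/353777) = +1·(353777/60369) since 60369 mod 4 = 1, 353777 mod 4 = 1; sign now +1
(353777/60369) = (51932/60369)   [reduce mod 60369]
51932 = 2^2·12983; (2/60369) = +1 since 60369 mod 8 = 1, so (51932/60369) = (+1)^2·(12983/60369); sign now +1
reciprocity: (12983/60369) = +1·(60369/12983) since 12983 mod 4 = 3, 60369 mod 4 = 1; sign now +1
(60369/12983) = (8437/12983)   [reduce mod 12983]
reciprocity: (8437/12983) = +1·(12983/8437) since 8437 mod 4 = 1, 12983 mod 4 = 3; sign now +1
(12983/8437) = (4546/8437)   [reduce mod 8437]
4546 = 2^1·2273; (2/8437) = -1 since 8437 mod 8 = 5, so (4546/8437) = (-1)^1·(2273/8437); sign now -1
reciprocity: (2273/8437) = +1·(8437/2273) since 2273 mod 4 = 1, 8437 mod 4 = 1; sign now -1
(8437/2273) = (1618/2273)   [reduce mod 2273]
1618 = 2^1·809; (2/2273) = +1 since 2273 mod 8 = 1, so (1618/2273) = (+1)^1·(809/2273); sign now -1
reciprocity: (809/2273) = +1·(2273/809) since 809 mod 4 = 1, 2273 mod 4 = 1; sign now -1
(2273/809) = (655/809)   [reduce mod 809]
reciprocity: (655/809) = +1·(809/655) since 655 mod 4 = 3, 809 mod 4 = 1; sign now -1
(809/655) = (154/655)   [reduce mod 655]
154 = 2^1·77; (2/655) = +1 since 655 mod 8 = 7, so (154/655) = (+1)^1·(77/655); sign now -1
reciprocity: (77/655) = +1·(655/77) since 77 mod 4 = 1, 655 mod 4 = 3; sign now -1
(655/77) = (39/77)   [reduce mod 77]
reciprocity: (39/77) = +1·(77/39) since 39 mod 4 = 3, 77 mod 4 = 1; sign now -1
(77/39) = (38/39)   [reduce mod 39]
38 = 2^1·19; (2/39) = +1 since 39 mod 8 = 7, so (38/39) = (+1)^1·(19/39); sign now -1
reciprocity: (19/39) = -1·(39/19) since 19 mod 4 = 3, 39 mod 4 = 3; sign now +1
(39/19) = (1/19)   [reduce mod 19]
(1/19) = 1; final value = sign = +1

1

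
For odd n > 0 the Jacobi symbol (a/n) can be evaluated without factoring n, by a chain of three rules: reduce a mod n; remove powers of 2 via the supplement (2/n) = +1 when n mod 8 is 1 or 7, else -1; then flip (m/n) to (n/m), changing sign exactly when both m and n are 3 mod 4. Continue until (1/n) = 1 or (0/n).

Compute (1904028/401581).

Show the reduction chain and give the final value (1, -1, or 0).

-1

(1904028/401581) = (297704/401581)   [reduce mod 401581]
297704 = 2^3·37213; (2/401581) = -1 since 401581 mod 8 = 5, so (297704/401581) = (-1)^3·(37213/401581); sign now -1
reciprocity: (37213/401581) = +1·(401581/37213) since 37213 mod 4 = 1, 401581 mod 4 = 1; sign now -1
(401581/37213) = (29451/37213)   [reduce mod 37213]
reciprocity: (29451/37213) = +1·(37213/29451) since 29451 mod 4 = 3, 37213 mod 4 = 1; sign now -1
(37213/29451) = (7762/29451)   [reduce mod 29451]
7762 = 2^1·3881; (2/29451) = -1 since 29451 mod 8 = 3, so (7762/29451) = (-1)^1·(3881/29451); sign now +1
reciprocity: (3881/29451) = +1·(29451/3881) since 3881 mod 4 = 1, 29451 mod 4 = 3; sign now +1
(29451/3881) = (2284/3881)   [reduce mod 3881]
2284 = 2^2·571; (2/3881) = +1 since 3881 mod 8 = 1, so (2284/3881) = (+1)^2·(571/3881); sign now +1
reciprocity: (571/3881) = +1·(3881/571) since 571 mod 4 = 3, 3881 mod 4 = 1; sign now +1
(3881/571) = (455/571)   [reduce mod 571]
reciprocity: (455/571) = -1·(571/455) since 455 mod 4 = 3, 571 mod 4 = 3; sign now -1
(571/455) = (116/455)   [reduce mod 455]
116 = 2^2·29; (2/455) = +1 since 455 mod 8 = 7, so (116/455) = (+1)^2·(29/455); sign now -1
reciprocity: (29/455) = +1·(455/29) since 29 mod 4 = 1, 455 mod 4 = 3; sign now -1
(455/29) = (20/29)   [reduce mod 29]
20 = 2^2·5; (2/29) = -1 since 29 mod 8 = 5, so (20/29) = (-1)^2·(5/29); sign now -1
reciprocity: (5/29) = +1·(29/5) since 5 mod 4 = 1, 29 mod 4 = 1; sign now -1
(29/5) = (4/5)   [reduce mod 5]
4 = 2^2·1; (2/5) = -1 since 5 mod 8 = 5, so (4/5) = (-1)^2·(1/5); sign now -1
(1/5) = 1; final value = sign = -1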